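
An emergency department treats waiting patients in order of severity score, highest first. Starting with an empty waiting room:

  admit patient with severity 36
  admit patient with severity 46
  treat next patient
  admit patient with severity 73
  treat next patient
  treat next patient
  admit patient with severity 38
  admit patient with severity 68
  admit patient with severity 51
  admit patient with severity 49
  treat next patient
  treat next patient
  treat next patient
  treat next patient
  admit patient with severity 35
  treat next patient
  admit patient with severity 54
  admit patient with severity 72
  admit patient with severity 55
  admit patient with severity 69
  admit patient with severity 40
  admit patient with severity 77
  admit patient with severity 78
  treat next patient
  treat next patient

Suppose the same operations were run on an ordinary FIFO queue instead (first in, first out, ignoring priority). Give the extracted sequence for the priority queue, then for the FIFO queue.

priority queue: [46, 73, 36, 68, 51, 49, 38, 35, 78, 77]; FIFO queue: [36, 46, 73, 38, 68, 51, 49, 35, 54, 72]

insert 36 → {36}
insert 46 → {46, 36}
treat next patient → 46; now {36}
insert 73 → {73, 36}
treat next patient → 73; now {36}
treat next patient → 36; now {}
insert 38 → {38}
insert 68 → {68, 38}
insert 51 → {68, 51, 38}
insert 49 → {68, 51, 49, 38}
treat next patient → 68; now {51, 49, 38}
treat next patient → 51; now {49, 38}
treat next patient → 49; now {38}
treat next patient → 38; now {}
insert 35 → {35}
treat next patient → 35; now {}
insert 54 → {54}
insert 72 → {72, 54}
insert 55 → {72, 55, 54}
insert 69 → {72, 69, 55, 54}
insert 40 → {72, 69, 55, 54, 40}
insert 77 → {77, 72, 69, 55, 54, 40}
insert 78 → {78, 77, 72, 69, 55, 54, 40}
treat next patient → 78; now {77, 72, 69, 55, 54, 40}
treat next patient → 77; now {72, 69, 55, 54, 40}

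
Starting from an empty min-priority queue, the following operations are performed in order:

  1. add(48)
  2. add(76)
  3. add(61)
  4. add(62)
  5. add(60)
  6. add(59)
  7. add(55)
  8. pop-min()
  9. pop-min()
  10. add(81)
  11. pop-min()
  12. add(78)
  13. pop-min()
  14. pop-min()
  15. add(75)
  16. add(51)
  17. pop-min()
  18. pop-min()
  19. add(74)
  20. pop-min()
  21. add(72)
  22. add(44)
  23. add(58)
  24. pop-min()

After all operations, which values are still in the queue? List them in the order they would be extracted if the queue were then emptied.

insert 48 → {48}
insert 76 → {48, 76}
insert 61 → {48, 61, 76}
insert 62 → {48, 61, 62, 76}
insert 60 → {48, 60, 61, 62, 76}
insert 59 → {48, 59, 60, 61, 62, 76}
insert 55 → {48, 55, 59, 60, 61, 62, 76}
pop-min → 48; now {55, 59, 60, 61, 62, 76}
pop-min → 55; now {59, 60, 61, 62, 76}
insert 81 → {59, 60, 61, 62, 76, 81}
pop-min → 59; now {60, 61, 62, 76, 81}
insert 78 → {60, 61, 62, 76, 78, 81}
pop-min → 60; now {61, 62, 76, 78, 81}
pop-min → 61; now {62, 76, 78, 81}
insert 75 → {62, 75, 76, 78, 81}
insert 51 → {51, 62, 75, 76, 78, 81}
pop-min → 51; now {62, 75, 76, 78, 81}
pop-min → 62; now {75, 76, 78, 81}
insert 74 → {74, 75, 76, 78, 81}
pop-min → 74; now {75, 76, 78, 81}
insert 72 → {72, 75, 76, 78, 81}
insert 44 → {44, 72, 75, 76, 78, 81}
insert 58 → {44, 58, 72, 75, 76, 78, 81}
pop-min → 44; now {58, 72, 75, 76, 78, 81}

58 → 72 → 75 → 76 → 78 → 81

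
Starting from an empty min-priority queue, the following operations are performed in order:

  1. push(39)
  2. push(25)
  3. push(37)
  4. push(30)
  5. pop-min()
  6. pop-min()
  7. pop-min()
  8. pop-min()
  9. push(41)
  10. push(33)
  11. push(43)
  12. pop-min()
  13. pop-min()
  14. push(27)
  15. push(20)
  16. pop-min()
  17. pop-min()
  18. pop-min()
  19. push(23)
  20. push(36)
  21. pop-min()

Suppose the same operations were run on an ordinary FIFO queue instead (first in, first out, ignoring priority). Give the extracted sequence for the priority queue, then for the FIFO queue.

priority queue: 25, 30, 37, 39, 33, 41, 20, 27, 43, 23; FIFO queue: 39 → 25 → 37 → 30 → 41 → 33 → 43 → 27 → 20 → 23

insert 39 → {39}
insert 25 → {25, 39}
insert 37 → {25, 37, 39}
insert 30 → {25, 30, 37, 39}
pop-min → 25; now {30, 37, 39}
pop-min → 30; now {37, 39}
pop-min → 37; now {39}
pop-min → 39; now {}
insert 41 → {41}
insert 33 → {33, 41}
insert 43 → {33, 41, 43}
pop-min → 33; now {41, 43}
pop-min → 41; now {43}
insert 27 → {27, 43}
insert 20 → {20, 27, 43}
pop-min → 20; now {27, 43}
pop-min → 27; now {43}
pop-min → 43; now {}
insert 23 → {23}
insert 36 → {23, 36}
pop-min → 23; now {36}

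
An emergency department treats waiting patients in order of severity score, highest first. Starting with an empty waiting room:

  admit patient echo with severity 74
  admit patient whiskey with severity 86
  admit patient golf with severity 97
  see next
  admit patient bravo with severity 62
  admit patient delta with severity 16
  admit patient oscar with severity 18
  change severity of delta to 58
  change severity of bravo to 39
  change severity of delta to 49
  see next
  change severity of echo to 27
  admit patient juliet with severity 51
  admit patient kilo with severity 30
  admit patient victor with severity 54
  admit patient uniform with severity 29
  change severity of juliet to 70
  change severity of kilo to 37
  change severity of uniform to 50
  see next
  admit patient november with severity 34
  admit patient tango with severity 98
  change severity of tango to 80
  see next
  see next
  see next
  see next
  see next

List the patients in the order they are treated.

golf → whiskey → juliet → tango → victor → uniform → delta → bravo

add echo (severity 74) → {echo:74}
add whiskey (severity 86) → {whiskey:86, echo:74}
add golf (severity 97) → {golf:97, whiskey:86, echo:74}
see next → golf; now {whiskey:86, echo:74}
add bravo (severity 62) → {whiskey:86, echo:74, bravo:62}
add delta (severity 16) → {whiskey:86, echo:74, bravo:62, delta:16}
add oscar (severity 18) → {whiskey:86, echo:74, bravo:62, oscar:18, delta:16}
update delta to severity 58 → {whiskey:86, echo:74, bravo:62, delta:58, oscar:18}
update bravo to severity 39 → {whiskey:86, echo:74, delta:58, bravo:39, oscar:18}
update delta to severity 49 → {whiskey:86, echo:74, delta:49, bravo:39, oscar:18}
see next → whiskey; now {echo:74, delta:49, bravo:39, oscar:18}
update echo to severity 27 → {delta:49, bravo:39, echo:27, oscar:18}
add juliet (severity 51) → {juliet:51, delta:49, bravo:39, echo:27, oscar:18}
add kilo (severity 30) → {juliet:51, delta:49, bravo:39, kilo:30, echo:27, oscar:18}
add victor (severity 54) → {victor:54, juliet:51, delta:49, bravo:39, kilo:30, echo:27, oscar:18}
add uniform (severity 29) → {victor:54, juliet:51, delta:49, bravo:39, kilo:30, uniform:29, echo:27, oscar:18}
update juliet to severity 70 → {juliet:70, victor:54, delta:49, bravo:39, kilo:30, uniform:29, echo:27, oscar:18}
update kilo to severity 37 → {juliet:70, victor:54, delta:49, bravo:39, kilo:37, uniform:29, echo:27, oscar:18}
update uniform to severity 50 → {juliet:70, victor:54, uniform:50, delta:49, bravo:39, kilo:37, echo:27, oscar:18}
see next → juliet; now {victor:54, uniform:50, delta:49, bravo:39, kilo:37, echo:27, oscar:18}
add november (severity 34) → {victor:54, uniform:50, delta:49, bravo:39, kilo:37, november:34, echo:27, oscar:18}
add tango (severity 98) → {tango:98, victor:54, uniform:50, delta:49, bravo:39, kilo:37, november:34, echo:27, oscar:18}
update tango to severity 80 → {tango:80, victor:54, uniform:50, delta:49, bravo:39, kilo:37, november:34, echo:27, oscar:18}
see next → tango; now {victor:54, uniform:50, delta:49, bravo:39, kilo:37, november:34, echo:27, oscar:18}
see next → victor; now {uniform:50, delta:49, bravo:39, kilo:37, november:34, echo:27, oscar:18}
see next → uniform; now {delta:49, bravo:39, kilo:37, november:34, echo:27, oscar:18}
see next → delta; now {bravo:39, kilo:37, november:34, echo:27, oscar:18}
see next → bravo; now {kilo:37, november:34, echo:27, oscar:18}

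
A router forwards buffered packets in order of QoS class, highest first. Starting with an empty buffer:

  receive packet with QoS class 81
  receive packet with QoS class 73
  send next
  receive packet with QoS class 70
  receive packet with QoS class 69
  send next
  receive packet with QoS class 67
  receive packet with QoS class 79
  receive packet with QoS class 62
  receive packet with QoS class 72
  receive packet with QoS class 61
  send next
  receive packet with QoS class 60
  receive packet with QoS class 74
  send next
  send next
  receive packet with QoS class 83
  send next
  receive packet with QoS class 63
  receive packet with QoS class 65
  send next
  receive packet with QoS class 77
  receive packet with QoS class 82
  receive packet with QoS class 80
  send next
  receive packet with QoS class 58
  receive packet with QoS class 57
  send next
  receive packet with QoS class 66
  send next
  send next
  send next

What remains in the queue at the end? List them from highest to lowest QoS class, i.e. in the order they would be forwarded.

insert 81 → {81}
insert 73 → {81, 73}
send next → 81; now {73}
insert 70 → {73, 70}
insert 69 → {73, 70, 69}
send next → 73; now {70, 69}
insert 67 → {70, 69, 67}
insert 79 → {79, 70, 69, 67}
insert 62 → {79, 70, 69, 67, 62}
insert 72 → {79, 72, 70, 69, 67, 62}
insert 61 → {79, 72, 70, 69, 67, 62, 61}
send next → 79; now {72, 70, 69, 67, 62, 61}
insert 60 → {72, 70, 69, 67, 62, 61, 60}
insert 74 → {74, 72, 70, 69, 67, 62, 61, 60}
send next → 74; now {72, 70, 69, 67, 62, 61, 60}
send next → 72; now {70, 69, 67, 62, 61, 60}
insert 83 → {83, 70, 69, 67, 62, 61, 60}
send next → 83; now {70, 69, 67, 62, 61, 60}
insert 63 → {70, 69, 67, 63, 62, 61, 60}
insert 65 → {70, 69, 67, 65, 63, 62, 61, 60}
send next → 70; now {69, 67, 65, 63, 62, 61, 60}
insert 77 → {77, 69, 67, 65, 63, 62, 61, 60}
insert 82 → {82, 77, 69, 67, 65, 63, 62, 61, 60}
insert 80 → {82, 80, 77, 69, 67, 65, 63, 62, 61, 60}
send next → 82; now {80, 77, 69, 67, 65, 63, 62, 61, 60}
insert 58 → {80, 77, 69, 67, 65, 63, 62, 61, 60, 58}
insert 57 → {80, 77, 69, 67, 65, 63, 62, 61, 60, 58, 57}
send next → 80; now {77, 69, 67, 65, 63, 62, 61, 60, 58, 57}
insert 66 → {77, 69, 67, 66, 65, 63, 62, 61, 60, 58, 57}
send next → 77; now {69, 67, 66, 65, 63, 62, 61, 60, 58, 57}
send next → 69; now {67, 66, 65, 63, 62, 61, 60, 58, 57}
send next → 67; now {66, 65, 63, 62, 61, 60, 58, 57}

66 → 65 → 63 → 62 → 61 → 60 → 58 → 57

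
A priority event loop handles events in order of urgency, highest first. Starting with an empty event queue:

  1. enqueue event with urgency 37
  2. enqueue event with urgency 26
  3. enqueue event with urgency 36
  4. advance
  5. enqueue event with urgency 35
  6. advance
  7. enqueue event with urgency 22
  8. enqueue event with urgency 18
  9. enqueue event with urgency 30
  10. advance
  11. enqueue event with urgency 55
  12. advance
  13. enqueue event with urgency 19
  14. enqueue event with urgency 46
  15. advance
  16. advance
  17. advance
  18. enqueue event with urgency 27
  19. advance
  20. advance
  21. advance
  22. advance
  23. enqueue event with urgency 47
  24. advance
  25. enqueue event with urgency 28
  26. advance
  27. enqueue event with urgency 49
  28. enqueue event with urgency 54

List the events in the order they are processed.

[37, 36, 35, 55, 46, 30, 26, 27, 22, 19, 18, 47, 28]

insert 37 → {37}
insert 26 → {37, 26}
insert 36 → {37, 36, 26}
advance → 37; now {36, 26}
insert 35 → {36, 35, 26}
advance → 36; now {35, 26}
insert 22 → {35, 26, 22}
insert 18 → {35, 26, 22, 18}
insert 30 → {35, 30, 26, 22, 18}
advance → 35; now {30, 26, 22, 18}
insert 55 → {55, 30, 26, 22, 18}
advance → 55; now {30, 26, 22, 18}
insert 19 → {30, 26, 22, 19, 18}
insert 46 → {46, 30, 26, 22, 19, 18}
advance → 46; now {30, 26, 22, 19, 18}
advance → 30; now {26, 22, 19, 18}
advance → 26; now {22, 19, 18}
insert 27 → {27, 22, 19, 18}
advance → 27; now {22, 19, 18}
advance → 22; now {19, 18}
advance → 19; now {18}
advance → 18; now {}
insert 47 → {47}
advance → 47; now {}
insert 28 → {28}
advance → 28; now {}
insert 49 → {49}
insert 54 → {54, 49}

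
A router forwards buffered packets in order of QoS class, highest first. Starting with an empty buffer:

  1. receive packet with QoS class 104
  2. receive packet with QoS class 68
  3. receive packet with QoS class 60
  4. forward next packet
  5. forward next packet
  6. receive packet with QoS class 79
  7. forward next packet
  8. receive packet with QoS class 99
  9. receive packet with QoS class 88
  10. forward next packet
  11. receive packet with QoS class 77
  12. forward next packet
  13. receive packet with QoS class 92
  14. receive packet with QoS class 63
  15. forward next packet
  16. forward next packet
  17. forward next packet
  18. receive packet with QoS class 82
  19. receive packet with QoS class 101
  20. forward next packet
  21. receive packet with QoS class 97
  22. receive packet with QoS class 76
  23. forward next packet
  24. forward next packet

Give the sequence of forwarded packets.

104 → 68 → 79 → 99 → 88 → 92 → 77 → 63 → 101 → 97 → 82

insert 104 → {104}
insert 68 → {104, 68}
insert 60 → {104, 68, 60}
forward next packet → 104; now {68, 60}
forward next packet → 68; now {60}
insert 79 → {79, 60}
forward next packet → 79; now {60}
insert 99 → {99, 60}
insert 88 → {99, 88, 60}
forward next packet → 99; now {88, 60}
insert 77 → {88, 77, 60}
forward next packet → 88; now {77, 60}
insert 92 → {92, 77, 60}
insert 63 → {92, 77, 63, 60}
forward next packet → 92; now {77, 63, 60}
forward next packet → 77; now {63, 60}
forward next packet → 63; now {60}
insert 82 → {82, 60}
insert 101 → {101, 82, 60}
forward next packet → 101; now {82, 60}
insert 97 → {97, 82, 60}
insert 76 → {97, 82, 76, 60}
forward next packet → 97; now {82, 76, 60}
forward next packet → 82; now {76, 60}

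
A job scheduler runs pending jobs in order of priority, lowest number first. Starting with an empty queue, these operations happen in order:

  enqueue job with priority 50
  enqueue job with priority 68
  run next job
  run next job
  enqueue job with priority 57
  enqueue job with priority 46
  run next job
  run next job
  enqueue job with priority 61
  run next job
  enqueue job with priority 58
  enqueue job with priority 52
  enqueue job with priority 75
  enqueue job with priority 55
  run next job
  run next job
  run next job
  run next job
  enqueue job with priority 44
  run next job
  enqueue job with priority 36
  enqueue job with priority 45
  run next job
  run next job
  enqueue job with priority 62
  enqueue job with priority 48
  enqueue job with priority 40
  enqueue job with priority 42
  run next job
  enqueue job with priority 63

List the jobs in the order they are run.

insert 50 → {50}
insert 68 → {50, 68}
run next job → 50; now {68}
run next job → 68; now {}
insert 57 → {57}
insert 46 → {46, 57}
run next job → 46; now {57}
run next job → 57; now {}
insert 61 → {61}
run next job → 61; now {}
insert 58 → {58}
insert 52 → {52, 58}
insert 75 → {52, 58, 75}
insert 55 → {52, 55, 58, 75}
run next job → 52; now {55, 58, 75}
run next job → 55; now {58, 75}
run next job → 58; now {75}
run next job → 75; now {}
insert 44 → {44}
run next job → 44; now {}
insert 36 → {36}
insert 45 → {36, 45}
run next job → 36; now {45}
run next job → 45; now {}
insert 62 → {62}
insert 48 → {48, 62}
insert 40 → {40, 48, 62}
insert 42 → {40, 42, 48, 62}
run next job → 40; now {42, 48, 62}
insert 63 → {42, 48, 62, 63}

50 → 68 → 46 → 57 → 61 → 52 → 55 → 58 → 75 → 44 → 36 → 45 → 40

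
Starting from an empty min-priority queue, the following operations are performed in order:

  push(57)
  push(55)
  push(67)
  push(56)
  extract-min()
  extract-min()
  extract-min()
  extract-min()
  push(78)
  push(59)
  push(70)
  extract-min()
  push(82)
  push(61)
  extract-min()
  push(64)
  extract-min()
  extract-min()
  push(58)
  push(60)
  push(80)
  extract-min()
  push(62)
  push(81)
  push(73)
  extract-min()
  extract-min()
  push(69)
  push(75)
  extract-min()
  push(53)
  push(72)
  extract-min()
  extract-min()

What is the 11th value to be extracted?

insert 57 → {57}
insert 55 → {55, 57}
insert 67 → {55, 57, 67}
insert 56 → {55, 56, 57, 67}
extract-min → 55; now {56, 57, 67}
extract-min → 56; now {57, 67}
extract-min → 57; now {67}
extract-min → 67; now {}
insert 78 → {78}
insert 59 → {59, 78}
insert 70 → {59, 70, 78}
extract-min → 59; now {70, 78}
insert 82 → {70, 78, 82}
insert 61 → {61, 70, 78, 82}
extract-min → 61; now {70, 78, 82}
insert 64 → {64, 70, 78, 82}
extract-min → 64; now {70, 78, 82}
extract-min → 70; now {78, 82}
insert 58 → {58, 78, 82}
insert 60 → {58, 60, 78, 82}
insert 80 → {58, 60, 78, 80, 82}
extract-min → 58; now {60, 78, 80, 82}
insert 62 → {60, 62, 78, 80, 82}
insert 81 → {60, 62, 78, 80, 81, 82}
insert 73 → {60, 62, 73, 78, 80, 81, 82}
extract-min → 60; now {62, 73, 78, 80, 81, 82}
extract-min → 62; now {73, 78, 80, 81, 82}
insert 69 → {69, 73, 78, 80, 81, 82}
insert 75 → {69, 73, 75, 78, 80, 81, 82}
extract-min → 69; now {73, 75, 78, 80, 81, 82}
insert 53 → {53, 73, 75, 78, 80, 81, 82}
insert 72 → {53, 72, 73, 75, 78, 80, 81, 82}
extract-min → 53; now {72, 73, 75, 78, 80, 81, 82}
extract-min → 72; now {73, 75, 78, 80, 81, 82}

62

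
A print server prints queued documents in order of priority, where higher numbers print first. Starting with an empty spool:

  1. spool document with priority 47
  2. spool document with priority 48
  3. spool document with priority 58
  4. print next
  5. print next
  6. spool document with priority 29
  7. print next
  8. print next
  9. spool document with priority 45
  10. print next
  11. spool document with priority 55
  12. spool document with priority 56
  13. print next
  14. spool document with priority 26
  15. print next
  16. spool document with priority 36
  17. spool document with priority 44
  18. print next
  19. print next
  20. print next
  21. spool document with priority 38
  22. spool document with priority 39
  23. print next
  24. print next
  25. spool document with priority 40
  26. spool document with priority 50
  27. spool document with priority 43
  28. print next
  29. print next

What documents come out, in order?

insert 47 → {47}
insert 48 → {48, 47}
insert 58 → {58, 48, 47}
print next → 58; now {48, 47}
print next → 48; now {47}
insert 29 → {47, 29}
print next → 47; now {29}
print next → 29; now {}
insert 45 → {45}
print next → 45; now {}
insert 55 → {55}
insert 56 → {56, 55}
print next → 56; now {55}
insert 26 → {55, 26}
print next → 55; now {26}
insert 36 → {36, 26}
insert 44 → {44, 36, 26}
print next → 44; now {36, 26}
print next → 36; now {26}
print next → 26; now {}
insert 38 → {38}
insert 39 → {39, 38}
print next → 39; now {38}
print next → 38; now {}
insert 40 → {40}
insert 50 → {50, 40}
insert 43 → {50, 43, 40}
print next → 50; now {43, 40}
print next → 43; now {40}

58, 48, 47, 29, 45, 56, 55, 44, 36, 26, 39, 38, 50, 43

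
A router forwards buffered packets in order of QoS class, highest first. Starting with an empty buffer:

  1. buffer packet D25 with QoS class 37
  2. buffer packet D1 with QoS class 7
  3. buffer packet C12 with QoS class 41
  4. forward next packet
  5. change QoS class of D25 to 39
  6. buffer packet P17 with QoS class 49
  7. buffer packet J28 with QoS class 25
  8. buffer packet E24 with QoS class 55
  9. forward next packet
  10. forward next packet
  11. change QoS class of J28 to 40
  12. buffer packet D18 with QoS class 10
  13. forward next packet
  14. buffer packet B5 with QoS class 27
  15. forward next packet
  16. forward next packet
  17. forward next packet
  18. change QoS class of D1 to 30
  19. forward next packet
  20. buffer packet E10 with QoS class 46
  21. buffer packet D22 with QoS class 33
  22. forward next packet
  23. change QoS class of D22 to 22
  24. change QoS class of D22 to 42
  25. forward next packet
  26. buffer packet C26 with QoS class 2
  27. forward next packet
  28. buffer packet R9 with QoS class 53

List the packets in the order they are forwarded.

[C12, E24, P17, J28, D25, B5, D18, D1, E10, D22, C26]

add D25 (QoS class 37) → {D25:37}
add D1 (QoS class 7) → {D25:37, D1:7}
add C12 (QoS class 41) → {C12:41, D25:37, D1:7}
forward next packet → C12; now {D25:37, D1:7}
update D25 to QoS class 39 → {D25:39, D1:7}
add P17 (QoS class 49) → {P17:49, D25:39, D1:7}
add J28 (QoS class 25) → {P17:49, D25:39, J28:25, D1:7}
add E24 (QoS class 55) → {E24:55, P17:49, D25:39, J28:25, D1:7}
forward next packet → E24; now {P17:49, D25:39, J28:25, D1:7}
forward next packet → P17; now {D25:39, J28:25, D1:7}
update J28 to QoS class 40 → {J28:40, D25:39, D1:7}
add D18 (QoS class 10) → {J28:40, D25:39, D18:10, D1:7}
forward next packet → J28; now {D25:39, D18:10, D1:7}
add B5 (QoS class 27) → {D25:39, B5:27, D18:10, D1:7}
forward next packet → D25; now {B5:27, D18:10, D1:7}
forward next packet → B5; now {D18:10, D1:7}
forward next packet → D18; now {D1:7}
update D1 to QoS class 30 → {D1:30}
forward next packet → D1; now {}
add E10 (QoS class 46) → {E10:46}
add D22 (QoS class 33) → {E10:46, D22:33}
forward next packet → E10; now {D22:33}
update D22 to QoS class 22 → {D22:22}
update D22 to QoS class 42 → {D22:42}
forward next packet → D22; now {}
add C26 (QoS class 2) → {C26:2}
forward next packet → C26; now {}
add R9 (QoS class 53) → {R9:53}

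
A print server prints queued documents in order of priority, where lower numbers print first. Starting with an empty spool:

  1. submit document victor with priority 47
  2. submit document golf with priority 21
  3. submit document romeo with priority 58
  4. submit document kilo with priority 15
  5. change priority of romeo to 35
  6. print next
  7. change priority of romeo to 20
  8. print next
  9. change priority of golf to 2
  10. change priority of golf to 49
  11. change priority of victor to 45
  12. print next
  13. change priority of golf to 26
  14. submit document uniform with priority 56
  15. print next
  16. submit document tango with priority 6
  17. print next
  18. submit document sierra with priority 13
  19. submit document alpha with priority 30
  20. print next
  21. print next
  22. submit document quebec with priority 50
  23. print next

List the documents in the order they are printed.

add victor (priority 47) → {victor:47}
add golf (priority 21) → {golf:21, victor:47}
add romeo (priority 58) → {golf:21, victor:47, romeo:58}
add kilo (priority 15) → {kilo:15, golf:21, victor:47, romeo:58}
update romeo to priority 35 → {kilo:15, golf:21, romeo:35, victor:47}
print next → kilo; now {golf:21, romeo:35, victor:47}
update romeo to priority 20 → {romeo:20, golf:21, victor:47}
print next → romeo; now {golf:21, victor:47}
update golf to priority 2 → {golf:2, victor:47}
update golf to priority 49 → {victor:47, golf:49}
update victor to priority 45 → {victor:45, golf:49}
print next → victor; now {golf:49}
update golf to priority 26 → {golf:26}
add uniform (priority 56) → {golf:26, uniform:56}
print next → golf; now {uniform:56}
add tango (priority 6) → {tango:6, uniform:56}
print next → tango; now {uniform:56}
add sierra (priority 13) → {sierra:13, uniform:56}
add alpha (priority 30) → {sierra:13, alpha:30, uniform:56}
print next → sierra; now {alpha:30, uniform:56}
print next → alpha; now {uniform:56}
add quebec (priority 50) → {quebec:50, uniform:56}
print next → quebec; now {uniform:56}

kilo → romeo → victor → golf → tango → sierra → alpha → quebec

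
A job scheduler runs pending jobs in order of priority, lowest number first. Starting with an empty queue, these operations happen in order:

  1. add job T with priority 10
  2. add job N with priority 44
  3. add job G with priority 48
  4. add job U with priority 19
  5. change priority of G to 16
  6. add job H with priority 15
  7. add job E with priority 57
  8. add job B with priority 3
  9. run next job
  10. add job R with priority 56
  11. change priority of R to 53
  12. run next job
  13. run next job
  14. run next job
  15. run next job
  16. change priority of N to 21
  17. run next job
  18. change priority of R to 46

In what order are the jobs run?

add T (priority 10) → {T:10}
add N (priority 44) → {T:10, N:44}
add G (priority 48) → {T:10, N:44, G:48}
add U (priority 19) → {T:10, U:19, N:44, G:48}
update G to priority 16 → {T:10, G:16, U:19, N:44}
add H (priority 15) → {T:10, H:15, G:16, U:19, N:44}
add E (priority 57) → {T:10, H:15, G:16, U:19, N:44, E:57}
add B (priority 3) → {B:3, T:10, H:15, G:16, U:19, N:44, E:57}
run next job → B; now {T:10, H:15, G:16, U:19, N:44, E:57}
add R (priority 56) → {T:10, H:15, G:16, U:19, N:44, R:56, E:57}
update R to priority 53 → {T:10, H:15, G:16, U:19, N:44, R:53, E:57}
run next job → T; now {H:15, G:16, U:19, N:44, R:53, E:57}
run next job → H; now {G:16, U:19, N:44, R:53, E:57}
run next job → G; now {U:19, N:44, R:53, E:57}
run next job → U; now {N:44, R:53, E:57}
update N to priority 21 → {N:21, R:53, E:57}
run next job → N; now {R:53, E:57}
update R to priority 46 → {R:46, E:57}

[B, T, H, G, U, N]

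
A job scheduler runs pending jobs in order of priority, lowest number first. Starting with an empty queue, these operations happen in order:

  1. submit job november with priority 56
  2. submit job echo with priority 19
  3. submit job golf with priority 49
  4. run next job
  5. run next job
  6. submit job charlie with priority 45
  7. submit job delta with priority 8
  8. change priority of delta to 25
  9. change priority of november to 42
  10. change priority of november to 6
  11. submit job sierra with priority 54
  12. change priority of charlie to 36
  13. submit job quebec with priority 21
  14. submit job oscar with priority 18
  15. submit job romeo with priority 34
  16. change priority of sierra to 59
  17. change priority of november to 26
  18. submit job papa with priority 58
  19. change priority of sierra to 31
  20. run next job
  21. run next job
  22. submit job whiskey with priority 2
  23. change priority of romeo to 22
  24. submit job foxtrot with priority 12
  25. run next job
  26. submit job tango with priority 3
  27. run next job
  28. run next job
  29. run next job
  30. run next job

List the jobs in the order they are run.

add november (priority 56) → {november:56}
add echo (priority 19) → {echo:19, november:56}
add golf (priority 49) → {echo:19, golf:49, november:56}
run next job → echo; now {golf:49, november:56}
run next job → golf; now {november:56}
add charlie (priority 45) → {charlie:45, november:56}
add delta (priority 8) → {delta:8, charlie:45, november:56}
update delta to priority 25 → {delta:25, charlie:45, november:56}
update november to priority 42 → {delta:25, november:42, charlie:45}
update november to priority 6 → {november:6, delta:25, charlie:45}
add sierra (priority 54) → {november:6, delta:25, charlie:45, sierra:54}
update charlie to priority 36 → {november:6, delta:25, charlie:36, sierra:54}
add quebec (priority 21) → {november:6, quebec:21, delta:25, charlie:36, sierra:54}
add oscar (priority 18) → {november:6, oscar:18, quebec:21, delta:25, charlie:36, sierra:54}
add romeo (priority 34) → {november:6, oscar:18, quebec:21, delta:25, romeo:34, charlie:36, sierra:54}
update sierra to priority 59 → {november:6, oscar:18, quebec:21, delta:25, romeo:34, charlie:36, sierra:59}
update november to priority 26 → {oscar:18, quebec:21, delta:25, november:26, romeo:34, charlie:36, sierra:59}
add papa (priority 58) → {oscar:18, quebec:21, delta:25, november:26, romeo:34, charlie:36, papa:58, sierra:59}
update sierra to priority 31 → {oscar:18, quebec:21, delta:25, november:26, sierra:31, romeo:34, charlie:36, papa:58}
run next job → oscar; now {quebec:21, delta:25, november:26, sierra:31, romeo:34, charlie:36, papa:58}
run next job → quebec; now {delta:25, november:26, sierra:31, romeo:34, charlie:36, papa:58}
add whiskey (priority 2) → {whiskey:2, delta:25, november:26, sierra:31, romeo:34, charlie:36, papa:58}
update romeo to priority 22 → {whiskey:2, romeo:22, delta:25, november:26, sierra:31, charlie:36, papa:58}
add foxtrot (priority 12) → {whiskey:2, foxtrot:12, romeo:22, delta:25, november:26, sierra:31, charlie:36, papa:58}
run next job → whiskey; now {foxtrot:12, romeo:22, delta:25, november:26, sierra:31, charlie:36, papa:58}
add tango (priority 3) → {tango:3, foxtrot:12, romeo:22, delta:25, november:26, sierra:31, charlie:36, papa:58}
run next job → tango; now {foxtrot:12, romeo:22, delta:25, november:26, sierra:31, charlie:36, papa:58}
run next job → foxtrot; now {romeo:22, delta:25, november:26, sierra:31, charlie:36, papa:58}
run next job → romeo; now {delta:25, november:26, sierra:31, charlie:36, papa:58}
run next job → delta; now {november:26, sierra:31, charlie:36, papa:58}

echo, golf, oscar, quebec, whiskey, tango, foxtrot, romeo, delta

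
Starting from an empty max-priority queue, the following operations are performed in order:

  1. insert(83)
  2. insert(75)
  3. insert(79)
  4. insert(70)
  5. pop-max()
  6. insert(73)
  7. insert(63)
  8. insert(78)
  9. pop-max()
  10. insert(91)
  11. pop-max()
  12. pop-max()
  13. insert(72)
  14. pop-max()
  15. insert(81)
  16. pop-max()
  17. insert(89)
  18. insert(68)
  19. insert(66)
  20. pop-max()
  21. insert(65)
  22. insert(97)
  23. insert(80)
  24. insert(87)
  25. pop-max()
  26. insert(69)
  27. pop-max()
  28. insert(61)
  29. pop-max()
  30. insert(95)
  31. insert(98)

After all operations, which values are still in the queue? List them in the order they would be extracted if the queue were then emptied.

insert 83 → {83}
insert 75 → {83, 75}
insert 79 → {83, 79, 75}
insert 70 → {83, 79, 75, 70}
pop-max → 83; now {79, 75, 70}
insert 73 → {79, 75, 73, 70}
insert 63 → {79, 75, 73, 70, 63}
insert 78 → {79, 78, 75, 73, 70, 63}
pop-max → 79; now {78, 75, 73, 70, 63}
insert 91 → {91, 78, 75, 73, 70, 63}
pop-max → 91; now {78, 75, 73, 70, 63}
pop-max → 78; now {75, 73, 70, 63}
insert 72 → {75, 73, 72, 70, 63}
pop-max → 75; now {73, 72, 70, 63}
insert 81 → {81, 73, 72, 70, 63}
pop-max → 81; now {73, 72, 70, 63}
insert 89 → {89, 73, 72, 70, 63}
insert 68 → {89, 73, 72, 70, 68, 63}
insert 66 → {89, 73, 72, 70, 68, 66, 63}
pop-max → 89; now {73, 72, 70, 68, 66, 63}
insert 65 → {73, 72, 70, 68, 66, 65, 63}
insert 97 → {97, 73, 72, 70, 68, 66, 65, 63}
insert 80 → {97, 80, 73, 72, 70, 68, 66, 65, 63}
insert 87 → {97, 87, 80, 73, 72, 70, 68, 66, 65, 63}
pop-max → 97; now {87, 80, 73, 72, 70, 68, 66, 65, 63}
insert 69 → {87, 80, 73, 72, 70, 69, 68, 66, 65, 63}
pop-max → 87; now {80, 73, 72, 70, 69, 68, 66, 65, 63}
insert 61 → {80, 73, 72, 70, 69, 68, 66, 65, 63, 61}
pop-max → 80; now {73, 72, 70, 69, 68, 66, 65, 63, 61}
insert 95 → {95, 73, 72, 70, 69, 68, 66, 65, 63, 61}
insert 98 → {98, 95, 73, 72, 70, 69, 68, 66, 65, 63, 61}

98 → 95 → 73 → 72 → 70 → 69 → 68 → 66 → 65 → 63 → 61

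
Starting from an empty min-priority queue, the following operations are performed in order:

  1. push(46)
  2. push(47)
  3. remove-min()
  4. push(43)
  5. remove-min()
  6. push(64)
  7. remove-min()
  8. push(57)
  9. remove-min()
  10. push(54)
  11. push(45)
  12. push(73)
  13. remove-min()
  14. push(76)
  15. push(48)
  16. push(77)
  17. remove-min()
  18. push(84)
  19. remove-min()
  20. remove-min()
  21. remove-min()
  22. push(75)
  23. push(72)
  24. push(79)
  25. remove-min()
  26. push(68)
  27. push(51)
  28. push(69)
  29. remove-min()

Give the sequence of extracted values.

46 → 43 → 47 → 57 → 45 → 48 → 54 → 64 → 73 → 72 → 51

insert 46 → {46}
insert 47 → {46, 47}
remove-min → 46; now {47}
insert 43 → {43, 47}
remove-min → 43; now {47}
insert 64 → {47, 64}
remove-min → 47; now {64}
insert 57 → {57, 64}
remove-min → 57; now {64}
insert 54 → {54, 64}
insert 45 → {45, 54, 64}
insert 73 → {45, 54, 64, 73}
remove-min → 45; now {54, 64, 73}
insert 76 → {54, 64, 73, 76}
insert 48 → {48, 54, 64, 73, 76}
insert 77 → {48, 54, 64, 73, 76, 77}
remove-min → 48; now {54, 64, 73, 76, 77}
insert 84 → {54, 64, 73, 76, 77, 84}
remove-min → 54; now {64, 73, 76, 77, 84}
remove-min → 64; now {73, 76, 77, 84}
remove-min → 73; now {76, 77, 84}
insert 75 → {75, 76, 77, 84}
insert 72 → {72, 75, 76, 77, 84}
insert 79 → {72, 75, 76, 77, 79, 84}
remove-min → 72; now {75, 76, 77, 79, 84}
insert 68 → {68, 75, 76, 77, 79, 84}
insert 51 → {51, 68, 75, 76, 77, 79, 84}
insert 69 → {51, 68, 69, 75, 76, 77, 79, 84}
remove-min → 51; now {68, 69, 75, 76, 77, 79, 84}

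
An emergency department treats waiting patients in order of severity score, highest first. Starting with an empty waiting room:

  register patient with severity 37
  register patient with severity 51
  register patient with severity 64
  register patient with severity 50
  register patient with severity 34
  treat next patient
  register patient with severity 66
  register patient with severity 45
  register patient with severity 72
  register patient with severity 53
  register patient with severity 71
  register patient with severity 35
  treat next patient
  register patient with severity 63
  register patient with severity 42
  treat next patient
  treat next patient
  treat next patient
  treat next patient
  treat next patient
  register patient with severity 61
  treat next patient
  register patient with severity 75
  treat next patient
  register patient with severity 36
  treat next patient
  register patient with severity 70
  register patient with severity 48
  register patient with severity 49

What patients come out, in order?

insert 37 → {37}
insert 51 → {51, 37}
insert 64 → {64, 51, 37}
insert 50 → {64, 51, 50, 37}
insert 34 → {64, 51, 50, 37, 34}
treat next patient → 64; now {51, 50, 37, 34}
insert 66 → {66, 51, 50, 37, 34}
insert 45 → {66, 51, 50, 45, 37, 34}
insert 72 → {72, 66, 51, 50, 45, 37, 34}
insert 53 → {72, 66, 53, 51, 50, 45, 37, 34}
insert 71 → {72, 71, 66, 53, 51, 50, 45, 37, 34}
insert 35 → {72, 71, 66, 53, 51, 50, 45, 37, 35, 34}
treat next patient → 72; now {71, 66, 53, 51, 50, 45, 37, 35, 34}
insert 63 → {71, 66, 63, 53, 51, 50, 45, 37, 35, 34}
insert 42 → {71, 66, 63, 53, 51, 50, 45, 42, 37, 35, 34}
treat next patient → 71; now {66, 63, 53, 51, 50, 45, 42, 37, 35, 34}
treat next patient → 66; now {63, 53, 51, 50, 45, 42, 37, 35, 34}
treat next patient → 63; now {53, 51, 50, 45, 42, 37, 35, 34}
treat next patient → 53; now {51, 50, 45, 42, 37, 35, 34}
treat next patient → 51; now {50, 45, 42, 37, 35, 34}
insert 61 → {61, 50, 45, 42, 37, 35, 34}
treat next patient → 61; now {50, 45, 42, 37, 35, 34}
insert 75 → {75, 50, 45, 42, 37, 35, 34}
treat next patient → 75; now {50, 45, 42, 37, 35, 34}
insert 36 → {50, 45, 42, 37, 36, 35, 34}
treat next patient → 50; now {45, 42, 37, 36, 35, 34}
insert 70 → {70, 45, 42, 37, 36, 35, 34}
insert 48 → {70, 48, 45, 42, 37, 36, 35, 34}
insert 49 → {70, 49, 48, 45, 42, 37, 36, 35, 34}

[64, 72, 71, 66, 63, 53, 51, 61, 75, 50]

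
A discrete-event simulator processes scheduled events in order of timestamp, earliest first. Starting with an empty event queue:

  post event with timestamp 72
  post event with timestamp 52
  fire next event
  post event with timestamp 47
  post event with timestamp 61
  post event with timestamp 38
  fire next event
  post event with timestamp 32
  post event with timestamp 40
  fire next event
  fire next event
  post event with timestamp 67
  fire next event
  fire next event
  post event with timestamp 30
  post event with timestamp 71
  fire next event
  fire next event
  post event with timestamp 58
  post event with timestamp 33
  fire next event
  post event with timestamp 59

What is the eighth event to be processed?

insert 72 → {72}
insert 52 → {52, 72}
fire next event → 52; now {72}
insert 47 → {47, 72}
insert 61 → {47, 61, 72}
insert 38 → {38, 47, 61, 72}
fire next event → 38; now {47, 61, 72}
insert 32 → {32, 47, 61, 72}
insert 40 → {32, 40, 47, 61, 72}
fire next event → 32; now {40, 47, 61, 72}
fire next event → 40; now {47, 61, 72}
insert 67 → {47, 61, 67, 72}
fire next event → 47; now {61, 67, 72}
fire next event → 61; now {67, 72}
insert 30 → {30, 67, 72}
insert 71 → {30, 67, 71, 72}
fire next event → 30; now {67, 71, 72}
fire next event → 67; now {71, 72}
insert 58 → {58, 71, 72}
insert 33 → {33, 58, 71, 72}
fire next event → 33; now {58, 71, 72}
insert 59 → {58, 59, 71, 72}

67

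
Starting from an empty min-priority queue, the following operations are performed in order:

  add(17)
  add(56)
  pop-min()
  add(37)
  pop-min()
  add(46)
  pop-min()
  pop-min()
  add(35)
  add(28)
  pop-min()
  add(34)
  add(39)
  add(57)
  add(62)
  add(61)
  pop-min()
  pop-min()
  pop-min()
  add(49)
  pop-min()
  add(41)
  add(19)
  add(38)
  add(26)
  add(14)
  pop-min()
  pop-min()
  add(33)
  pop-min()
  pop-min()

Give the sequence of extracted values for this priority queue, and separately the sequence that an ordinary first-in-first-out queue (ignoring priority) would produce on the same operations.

insert 17 → {17}
insert 56 → {17, 56}
pop-min → 17; now {56}
insert 37 → {37, 56}
pop-min → 37; now {56}
insert 46 → {46, 56}
pop-min → 46; now {56}
pop-min → 56; now {}
insert 35 → {35}
insert 28 → {28, 35}
pop-min → 28; now {35}
insert 34 → {34, 35}
insert 39 → {34, 35, 39}
insert 57 → {34, 35, 39, 57}
insert 62 → {34, 35, 39, 57, 62}
insert 61 → {34, 35, 39, 57, 61, 62}
pop-min → 34; now {35, 39, 57, 61, 62}
pop-min → 35; now {39, 57, 61, 62}
pop-min → 39; now {57, 61, 62}
insert 49 → {49, 57, 61, 62}
pop-min → 49; now {57, 61, 62}
insert 41 → {41, 57, 61, 62}
insert 19 → {19, 41, 57, 61, 62}
insert 38 → {19, 38, 41, 57, 61, 62}
insert 26 → {19, 26, 38, 41, 57, 61, 62}
insert 14 → {14, 19, 26, 38, 41, 57, 61, 62}
pop-min → 14; now {19, 26, 38, 41, 57, 61, 62}
pop-min → 19; now {26, 38, 41, 57, 61, 62}
insert 33 → {26, 33, 38, 41, 57, 61, 62}
pop-min → 26; now {33, 38, 41, 57, 61, 62}
pop-min → 33; now {38, 41, 57, 61, 62}

priority queue: 17 → 37 → 46 → 56 → 28 → 34 → 35 → 39 → 49 → 14 → 19 → 26 → 33; FIFO queue: 17, 56, 37, 46, 35, 28, 34, 39, 57, 62, 61, 49, 41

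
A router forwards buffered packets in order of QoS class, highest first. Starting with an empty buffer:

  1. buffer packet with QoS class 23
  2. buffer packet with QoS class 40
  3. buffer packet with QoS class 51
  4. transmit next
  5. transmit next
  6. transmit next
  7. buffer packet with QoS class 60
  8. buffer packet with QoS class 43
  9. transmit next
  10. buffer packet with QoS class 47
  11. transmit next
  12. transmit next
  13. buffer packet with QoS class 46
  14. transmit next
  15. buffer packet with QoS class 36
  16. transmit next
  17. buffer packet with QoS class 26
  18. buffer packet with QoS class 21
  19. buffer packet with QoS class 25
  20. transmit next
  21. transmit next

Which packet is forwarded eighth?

insert 23 → {23}
insert 40 → {40, 23}
insert 51 → {51, 40, 23}
transmit next → 51; now {40, 23}
transmit next → 40; now {23}
transmit next → 23; now {}
insert 60 → {60}
insert 43 → {60, 43}
transmit next → 60; now {43}
insert 47 → {47, 43}
transmit next → 47; now {43}
transmit next → 43; now {}
insert 46 → {46}
transmit next → 46; now {}
insert 36 → {36}
transmit next → 36; now {}
insert 26 → {26}
insert 21 → {26, 21}
insert 25 → {26, 25, 21}
transmit next → 26; now {25, 21}
transmit next → 25; now {21}

36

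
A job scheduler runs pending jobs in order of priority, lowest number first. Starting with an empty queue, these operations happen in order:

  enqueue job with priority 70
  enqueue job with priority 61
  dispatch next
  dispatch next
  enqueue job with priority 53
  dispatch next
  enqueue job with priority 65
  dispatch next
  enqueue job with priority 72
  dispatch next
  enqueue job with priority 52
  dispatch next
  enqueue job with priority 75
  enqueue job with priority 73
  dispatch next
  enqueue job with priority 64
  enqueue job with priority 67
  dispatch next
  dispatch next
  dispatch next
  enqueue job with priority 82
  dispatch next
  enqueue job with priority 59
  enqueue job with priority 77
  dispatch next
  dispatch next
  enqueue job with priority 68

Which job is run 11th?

insert 70 → {70}
insert 61 → {61, 70}
dispatch next → 61; now {70}
dispatch next → 70; now {}
insert 53 → {53}
dispatch next → 53; now {}
insert 65 → {65}
dispatch next → 65; now {}
insert 72 → {72}
dispatch next → 72; now {}
insert 52 → {52}
dispatch next → 52; now {}
insert 75 → {75}
insert 73 → {73, 75}
dispatch next → 73; now {75}
insert 64 → {64, 75}
insert 67 → {64, 67, 75}
dispatch next → 64; now {67, 75}
dispatch next → 67; now {75}
dispatch next → 75; now {}
insert 82 → {82}
dispatch next → 82; now {}
insert 59 → {59}
insert 77 → {59, 77}
dispatch next → 59; now {77}
dispatch next → 77; now {}
insert 68 → {68}

82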